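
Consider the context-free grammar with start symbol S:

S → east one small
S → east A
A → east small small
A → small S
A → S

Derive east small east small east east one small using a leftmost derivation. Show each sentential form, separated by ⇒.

S ⇒ east A ⇒ east small S ⇒ east small east A ⇒ east small east small S ⇒ east small east small east A ⇒ east small east small east S ⇒ east small east small east east one small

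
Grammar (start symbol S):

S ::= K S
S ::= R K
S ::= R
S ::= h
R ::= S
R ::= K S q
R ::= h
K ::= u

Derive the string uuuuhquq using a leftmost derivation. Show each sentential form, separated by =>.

S=>KS=>uS=>uR=>uKSq=>uuSq=>uuRKq=>uuKSqKq=>uuuSqKq=>uuuKSqKq=>uuuuSqKq=>uuuuhqKq=>uuuuhquq

S => KS   [S ::= K S]
KS => uS   [K ::= u]
uS => uR   [S ::= R]
uR => uKSq   [R ::= K S q]
uKSq => uuSq   [K ::= u]
uuSq => uuRKq   [S ::= R K]
uuRKq => uuKSqKq   [R ::= K S q]
uuKSqKq => uuuSqKq   [K ::= u]
uuuSqKq => uuuKSqKq   [S ::= K S]
uuuKSqKq => uuuuSqKq   [K ::= u]
uuuuSqKq => uuuuhqKq   [S ::= h]
uuuuhqKq => uuuuhquq   [K ::= u]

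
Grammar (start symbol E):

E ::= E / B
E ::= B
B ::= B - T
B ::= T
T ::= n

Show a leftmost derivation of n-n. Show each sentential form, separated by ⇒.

E ⇒ B   [E ::= B]
B ⇒ B-T   [B ::= B - T]
B-T ⇒ T-T   [B ::= T]
T-T ⇒ n-T   [T ::= n]
n-T ⇒ n-n   [T ::= n]

E ⇒ B ⇒ B-T ⇒ T-T ⇒ n-T ⇒ n-n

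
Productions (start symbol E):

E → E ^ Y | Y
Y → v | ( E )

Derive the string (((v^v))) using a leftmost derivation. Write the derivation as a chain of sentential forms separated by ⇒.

E ⇒ Y   [E → Y]
Y ⇒ (E)   [Y → ( E )]
(E) ⇒ (Y)   [E → Y]
(Y) ⇒ ((E))   [Y → ( E )]
((E)) ⇒ ((Y))   [E → Y]
((Y)) ⇒ (((E)))   [Y → ( E )]
(((E))) ⇒ (((E^Y)))   [E → E ^ Y]
(((E^Y))) ⇒ (((Y^Y)))   [E → Y]
(((Y^Y))) ⇒ (((v^Y)))   [Y → v]
(((v^Y))) ⇒ (((v^v)))   [Y → v]

E ⇒ Y ⇒ (E) ⇒ (Y) ⇒ ((E)) ⇒ ((Y)) ⇒ (((E))) ⇒ (((E^Y))) ⇒ (((Y^Y))) ⇒ (((v^Y))) ⇒ (((v^v)))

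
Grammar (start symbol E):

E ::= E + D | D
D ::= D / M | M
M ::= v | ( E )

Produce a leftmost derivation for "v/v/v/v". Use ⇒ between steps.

E ⇒ D ⇒ D/M ⇒ D/M/M ⇒ D/M/M/M ⇒ M/M/M/M ⇒ v/M/M/M ⇒ v/v/M/M ⇒ v/v/v/M ⇒ v/v/v/v

E ⇒ D   [E ::= D]
D ⇒ D/M   [D ::= D / M]
D/M ⇒ D/M/M   [D ::= D / M]
D/M/M ⇒ D/M/M/M   [D ::= D / M]
D/M/M/M ⇒ M/M/M/M   [D ::= M]
M/M/M/M ⇒ v/M/M/M   [M ::= v]
v/M/M/M ⇒ v/v/M/M   [M ::= v]
v/v/M/M ⇒ v/v/v/M   [M ::= v]
v/v/v/M ⇒ v/v/v/v   [M ::= v]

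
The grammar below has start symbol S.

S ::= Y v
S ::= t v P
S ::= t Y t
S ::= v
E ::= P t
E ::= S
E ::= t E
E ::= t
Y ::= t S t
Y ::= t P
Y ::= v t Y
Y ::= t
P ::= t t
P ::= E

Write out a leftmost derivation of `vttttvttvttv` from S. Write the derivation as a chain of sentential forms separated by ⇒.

S ⇒ Yv   [S ::= Y v]
Yv ⇒ vtYv   [Y ::= v t Y]
vtYv ⇒ vttPv   [Y ::= t P]
vttPv ⇒ vttEv   [P ::= E]
vttEv ⇒ vttSv   [E ::= S]
vttSv ⇒ vtttYtv   [S ::= t Y t]
vtttYtv ⇒ vttttPtv   [Y ::= t P]
vttttPtv ⇒ vttttEtv   [P ::= E]
vttttEtv ⇒ vttttPttv   [E ::= P t]
vttttPttv ⇒ vttttEttv   [P ::= E]
vttttEttv ⇒ vttttSttv   [E ::= S]
vttttSttv ⇒ vttttYvttv   [S ::= Y v]
vttttYvttv ⇒ vttttvtYvttv   [Y ::= v t Y]
vttttvtYvttv ⇒ vttttvttvttv   [Y ::= t]

S ⇒ Yv ⇒ vtYv ⇒ vttPv ⇒ vttEv ⇒ vttSv ⇒ vtttYtv ⇒ vttttPtv ⇒ vttttEtv ⇒ vttttPttv ⇒ vttttEttv ⇒ vttttSttv ⇒ vttttYvttv ⇒ vttttvtYvttv ⇒ vttttvttvttv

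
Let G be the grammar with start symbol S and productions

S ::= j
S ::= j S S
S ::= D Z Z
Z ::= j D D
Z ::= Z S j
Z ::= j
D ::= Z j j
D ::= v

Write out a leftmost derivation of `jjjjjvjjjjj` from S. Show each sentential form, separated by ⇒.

S ⇒ jSS   [S ::= j S S]
jSS ⇒ jjSSS   [S ::= j S S]
jjSSS ⇒ jjjSSSS   [S ::= j S S]
jjjSSSS ⇒ jjjjSSSSS   [S ::= j S S]
jjjjSSSSS ⇒ jjjjjSSSS   [S ::= j]
jjjjjSSSS ⇒ jjjjjDZZSSS   [S ::= D Z Z]
jjjjjDZZSSS ⇒ jjjjjvZZSSS   [D ::= v]
jjjjjvZZSSS ⇒ jjjjjvjZSSS   [Z ::= j]
jjjjjvjZSSS ⇒ jjjjjvjjSSS   [Z ::= j]
jjjjjvjjSSS ⇒ jjjjjvjjjSS   [S ::= j]
jjjjjvjjjSS ⇒ jjjjjvjjjjS   [S ::= j]
jjjjjvjjjjS ⇒ jjjjjvjjjjj   [S ::= j]

S ⇒ jSS ⇒ jjSSS ⇒ jjjSSSS ⇒ jjjjSSSSS ⇒ jjjjjSSSS ⇒ jjjjjDZZSSS ⇒ jjjjjvZZSSS ⇒ jjjjjvjZSSS ⇒ jjjjjvjjSSS ⇒ jjjjjvjjjSS ⇒ jjjjjvjjjjS ⇒ jjjjjvjjjjj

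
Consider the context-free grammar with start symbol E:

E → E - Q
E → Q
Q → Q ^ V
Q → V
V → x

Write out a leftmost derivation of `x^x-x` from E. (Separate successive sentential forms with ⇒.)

E⇒E-Q⇒Q-Q⇒Q^V-Q⇒V^V-Q⇒x^V-Q⇒x^x-Q⇒x^x-V⇒x^x-x

E ⇒ E-Q   [E → E - Q]
E-Q ⇒ Q-Q   [E → Q]
Q-Q ⇒ Q^V-Q   [Q → Q ^ V]
Q^V-Q ⇒ V^V-Q   [Q → V]
V^V-Q ⇒ x^V-Q   [V → x]
x^V-Q ⇒ x^x-Q   [V → x]
x^x-Q ⇒ x^x-V   [Q → V]
x^x-V ⇒ x^x-x   [V → x]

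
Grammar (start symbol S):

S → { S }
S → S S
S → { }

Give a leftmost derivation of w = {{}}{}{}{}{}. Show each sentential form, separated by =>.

S => SS => SSS => SSSS => {S}SSS => {{}}SSS => {{}}SSSS => {{}}{}SSS => {{}}{}{}SS => {{}}{}{}{}S => {{}}{}{}{}{}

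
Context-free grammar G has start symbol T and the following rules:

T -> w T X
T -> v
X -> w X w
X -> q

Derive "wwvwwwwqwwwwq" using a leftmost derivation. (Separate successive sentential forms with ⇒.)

T ⇒ wTX ⇒ wwTXX ⇒ wwvXX ⇒ wwvwXwX ⇒ wwvwwXwwX ⇒ wwvwwwXwwwX ⇒ wwvwwwwXwwwwX ⇒ wwvwwwwqwwwwX ⇒ wwvwwwwqwwwwq

T ⇒ wTX   [T -> w T X]
wTX ⇒ wwTXX   [T -> w T X]
wwTXX ⇒ wwvXX   [T -> v]
wwvXX ⇒ wwvwXwX   [X -> w X w]
wwvwXwX ⇒ wwvwwXwwX   [X -> w X w]
wwvwwXwwX ⇒ wwvwwwXwwwX   [X -> w X w]
wwvwwwXwwwX ⇒ wwvwwwwXwwwwX   [X -> w X w]
wwvwwwwXwwwwX ⇒ wwvwwwwqwwwwX   [X -> q]
wwvwwwwqwwwwX ⇒ wwvwwwwqwwwwq   [X -> q]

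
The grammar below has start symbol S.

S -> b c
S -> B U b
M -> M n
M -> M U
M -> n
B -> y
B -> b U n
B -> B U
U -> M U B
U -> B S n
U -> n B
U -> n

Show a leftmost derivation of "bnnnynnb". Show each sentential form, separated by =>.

S => BUb => bUnUb => bMUBnUb => bMUUBnUb => bnUUBnUb => bnnUBnUb => bnnnBnUb => bnnnynUb => bnnnynnb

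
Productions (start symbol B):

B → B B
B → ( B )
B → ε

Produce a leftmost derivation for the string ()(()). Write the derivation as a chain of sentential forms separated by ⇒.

B ⇒ BB ⇒ BBB ⇒ BBBB ⇒ (B)BBB ⇒ ()BBB ⇒ ()(B)BB ⇒ ()(BB)BB ⇒ ()(BBB)BB ⇒ ()((B)BB)BB ⇒ ()(()BB)BB ⇒ ()(()B)BB ⇒ ()(())BB ⇒ ()(())B ⇒ ()(())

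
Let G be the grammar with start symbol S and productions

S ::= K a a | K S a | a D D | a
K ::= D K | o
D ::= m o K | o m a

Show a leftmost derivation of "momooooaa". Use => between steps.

S=>KSa=>DKSa=>moKKSa=>moDKKSa=>momoKKKSa=>momooKKSa=>momoooKSa=>momooooSa=>momooooaa

S => KSa   [S ::= K S a]
KSa => DKSa   [K ::= D K]
DKSa => moKKSa   [D ::= m o K]
moKKSa => moDKKSa   [K ::= D K]
moDKKSa => momoKKKSa   [D ::= m o K]
momoKKKSa => momooKKSa   [K ::= o]
momooKKSa => momoooKSa   [K ::= o]
momoooKSa => momooooSa   [K ::= o]
momooooSa => momooooaa   [S ::= a]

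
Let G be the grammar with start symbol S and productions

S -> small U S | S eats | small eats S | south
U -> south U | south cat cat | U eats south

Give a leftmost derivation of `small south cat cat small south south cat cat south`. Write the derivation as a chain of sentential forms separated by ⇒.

S ⇒ small U S ⇒ small south cat cat S ⇒ small south cat cat small U S ⇒ small south cat cat small south U S ⇒ small south cat cat small south south cat cat S ⇒ small south cat cat small south south cat cat south

S ⇒ small U S   [S -> small U S]
small U S ⇒ small south cat cat S   [U -> south cat cat]
small south cat cat S ⇒ small south cat cat small U S   [S -> small U S]
small south cat cat small U S ⇒ small south cat cat small south U S   [U -> south U]
small south cat cat small south U S ⇒ small south cat cat small south south cat cat S   [U -> south cat cat]
small south cat cat small south south cat cat S ⇒ small south cat cat small south south cat cat south   [S -> south]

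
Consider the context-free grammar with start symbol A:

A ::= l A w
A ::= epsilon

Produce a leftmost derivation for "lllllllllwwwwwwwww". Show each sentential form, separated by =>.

A => lAw   [A ::= l A w]
lAw => llAww   [A ::= l A w]
llAww => lllAwww   [A ::= l A w]
lllAwww => llllAwwww   [A ::= l A w]
llllAwwww => lllllAwwwww   [A ::= l A w]
lllllAwwwww => llllllAwwwwww   [A ::= l A w]
llllllAwwwwww => lllllllAwwwwwww   [A ::= l A w]
lllllllAwwwwwww => llllllllAwwwwwwww   [A ::= l A w]
llllllllAwwwwwwww => lllllllllAwwwwwwwww   [A ::= l A w]
lllllllllAwwwwwwwww => lllllllllwwwwwwwww   [A ::= epsilon]

A => lAw => llAww => lllAwww => llllAwwww => lllllAwwwww => llllllAwwwwww => lllllllAwwwwwww => llllllllAwwwwwwww => lllllllllAwwwwwwwww => lllllllllwwwwwwwww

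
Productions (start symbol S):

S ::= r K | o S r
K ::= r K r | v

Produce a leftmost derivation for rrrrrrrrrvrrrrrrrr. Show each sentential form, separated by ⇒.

S ⇒ rK   [S ::= r K]
rK ⇒ rrKr   [K ::= r K r]
rrKr ⇒ rrrKrr   [K ::= r K r]
rrrKrr ⇒ rrrrKrrr   [K ::= r K r]
rrrrKrrr ⇒ rrrrrKrrrr   [K ::= r K r]
rrrrrKrrrr ⇒ rrrrrrKrrrrr   [K ::= r K r]
rrrrrrKrrrrr ⇒ rrrrrrrKrrrrrr   [K ::= r K r]
rrrrrrrKrrrrrr ⇒ rrrrrrrrKrrrrrrr   [K ::= r K r]
rrrrrrrrKrrrrrrr ⇒ rrrrrrrrrKrrrrrrrr   [K ::= r K r]
rrrrrrrrrKrrrrrrrr ⇒ rrrrrrrrrvrrrrrrrr   [K ::= v]

S ⇒ rK ⇒ rrKr ⇒ rrrKrr ⇒ rrrrKrrr ⇒ rrrrrKrrrr ⇒ rrrrrrKrrrrr ⇒ rrrrrrrKrrrrrr ⇒ rrrrrrrrKrrrrrrr ⇒ rrrrrrrrrKrrrrrrrr ⇒ rrrrrrrrrvrrrrrrrr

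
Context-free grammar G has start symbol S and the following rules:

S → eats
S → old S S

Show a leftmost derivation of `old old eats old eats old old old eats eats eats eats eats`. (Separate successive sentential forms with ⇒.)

S ⇒ old S S   [S → old S S]
old S S ⇒ old old S S S   [S → old S S]
old old S S S ⇒ old old eats S S   [S → eats]
old old eats S S ⇒ old old eats old S S S   [S → old S S]
old old eats old S S S ⇒ old old eats old eats S S   [S → eats]
old old eats old eats S S ⇒ old old eats old eats old S S S   [S → old S S]
old old eats old eats old S S S ⇒ old old eats old eats old old S S S S   [S → old S S]
old old eats old eats old old S S S S ⇒ old old eats old eats old old old S S S S S   [S → old S S]
old old eats old eats old old old S S S S S ⇒ old old eats old eats old old old eats S S S S   [S → eats]
old old eats old eats old old old eats S S S S ⇒ old old eats old eats old old old eats eats S S S   [S → eats]
old old eats old eats old old old eats eats S S S ⇒ old old eats old eats old old old eats eats eats S S   [S → eats]
old old eats old eats old old old eats eats eats S S ⇒ old old eats old eats old old old eats eats eats eats S   [S → eats]
old old eats old eats old old old eats eats eats eats S ⇒ old old eats old eats old old old eats eats eats eats eats   [S → eats]

S ⇒ old S S ⇒ old old S S S ⇒ old old eats S S ⇒ old old eats old S S S ⇒ old old eats old eats S S ⇒ old old eats old eats old S S S ⇒ old old eats old eats old old S S S S ⇒ old old eats old eats old old old S S S S S ⇒ old old eats old eats old old old eats S S S S ⇒ old old eats old eats old old old eats eats S S S ⇒ old old eats old eats old old old eats eats eats S S ⇒ old old eats old eats old old old eats eats eats eats S ⇒ old old eats old eats old old old eats eats eats eats eats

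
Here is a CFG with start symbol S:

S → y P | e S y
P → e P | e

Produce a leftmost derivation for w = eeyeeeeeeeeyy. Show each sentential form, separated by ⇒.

S ⇒ eSy ⇒ eeSyy ⇒ eeyPyy ⇒ eeyePyy ⇒ eeyeePyy ⇒ eeyeeePyy ⇒ eeyeeeePyy ⇒ eeyeeeeePyy ⇒ eeyeeeeeePyy ⇒ eeyeeeeeeePyy ⇒ eeyeeeeeeeeyy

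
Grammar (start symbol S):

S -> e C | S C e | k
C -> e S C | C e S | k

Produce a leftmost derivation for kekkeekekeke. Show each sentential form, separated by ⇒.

S ⇒ SCe ⇒ kCe ⇒ keSCe ⇒ keSCeCe ⇒ kekCeCe ⇒ kekCeSeCe ⇒ kekCeSeSeCe ⇒ kekkeSeSeCe ⇒ kekkeeCeSeCe ⇒ kekkeekeSeCe ⇒ kekkeekekeCe ⇒ kekkeekekeke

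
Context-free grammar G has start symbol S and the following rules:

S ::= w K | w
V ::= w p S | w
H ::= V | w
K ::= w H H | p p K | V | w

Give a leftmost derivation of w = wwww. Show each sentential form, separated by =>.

S=>wK=>wwHH=>wwVH=>wwwH=>wwwV=>wwww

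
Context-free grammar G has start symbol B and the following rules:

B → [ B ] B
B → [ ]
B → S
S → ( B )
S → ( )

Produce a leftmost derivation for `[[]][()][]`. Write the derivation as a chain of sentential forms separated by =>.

B=>[B]B=>[[]]B=>[[]][B]B=>[[]][S]B=>[[]][()]B=>[[]][()][]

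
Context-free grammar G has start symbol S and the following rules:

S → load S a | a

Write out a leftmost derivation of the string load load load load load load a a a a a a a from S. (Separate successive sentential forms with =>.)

S => load S a   [S → load S a]
load S a => load load S a a   [S → load S a]
load load S a a => load load load S a a a   [S → load S a]
load load load S a a a => load load load load S a a a a   [S → load S a]
load load load load S a a a a => load load load load load S a a a a a   [S → load S a]
load load load load load S a a a a a => load load load load load load S a a a a a a   [S → load S a]
load load load load load load S a a a a a a => load load load load load load a a a a a a a   [S → a]

S => load S a => load load S a a => load load load S a a a => load load load load S a a a a => load load load load load S a a a a a => load load load load load load S a a a a a a => load load load load load load a a a a a a a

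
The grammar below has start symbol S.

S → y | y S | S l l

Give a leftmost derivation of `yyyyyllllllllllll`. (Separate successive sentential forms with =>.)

S=>yS=>yyS=>yyyS=>yyySll=>yyySllll=>yyySllllll=>yyySllllllll=>yyyySllllllll=>yyyySllllllllll=>yyyySllllllllllll=>yyyyyllllllllllll

S => yS   [S → y S]
yS => yyS   [S → y S]
yyS => yyyS   [S → y S]
yyyS => yyySll   [S → S l l]
yyySll => yyySllll   [S → S l l]
yyySllll => yyySllllll   [S → S l l]
yyySllllll => yyySllllllll   [S → S l l]
yyySllllllll => yyyySllllllll   [S → y S]
yyyySllllllll => yyyySllllllllll   [S → S l l]
yyyySllllllllll => yyyySllllllllllll   [S → S l l]
yyyySllllllllllll => yyyyyllllllllllll   [S → y]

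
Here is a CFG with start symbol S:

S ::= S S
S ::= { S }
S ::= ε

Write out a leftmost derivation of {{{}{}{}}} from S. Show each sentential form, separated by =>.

S => {S} => {{S}} => {{SS}} => {{{S}S}} => {{{}S}} => {{{}SS}} => {{{}SSS}} => {{{}{S}SS}} => {{{}{}SS}} => {{{}{}S}} => {{{}{}{S}}} => {{{}{}{}}}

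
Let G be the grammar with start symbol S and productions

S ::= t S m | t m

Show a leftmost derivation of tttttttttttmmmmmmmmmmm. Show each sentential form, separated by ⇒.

S ⇒ tSm ⇒ ttSmm ⇒ tttSmmm ⇒ ttttSmmmm ⇒ tttttSmmmmm ⇒ ttttttSmmmmmm ⇒ tttttttSmmmmmmm ⇒ ttttttttSmmmmmmmm ⇒ tttttttttSmmmmmmmmm ⇒ ttttttttttSmmmmmmmmmm ⇒ tttttttttttmmmmmmmmmmm

S ⇒ tSm   [S ::= t S m]
tSm ⇒ ttSmm   [S ::= t S m]
ttSmm ⇒ tttSmmm   [S ::= t S m]
tttSmmm ⇒ ttttSmmmm   [S ::= t S m]
ttttSmmmm ⇒ tttttSmmmmm   [S ::= t S m]
tttttSmmmmm ⇒ ttttttSmmmmmm   [S ::= t S m]
ttttttSmmmmmm ⇒ tttttttSmmmmmmm   [S ::= t S m]
tttttttSmmmmmmm ⇒ ttttttttSmmmmmmmm   [S ::= t S m]
ttttttttSmmmmmmmm ⇒ tttttttttSmmmmmmmmm   [S ::= t S m]
tttttttttSmmmmmmmmm ⇒ ttttttttttSmmmmmmmmmm   [S ::= t S m]
ttttttttttSmmmmmmmmmm ⇒ tttttttttttmmmmmmmmmmm   [S ::= t m]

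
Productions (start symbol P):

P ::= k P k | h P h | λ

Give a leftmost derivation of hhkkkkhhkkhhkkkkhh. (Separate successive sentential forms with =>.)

P => hPh   [P ::= h P h]
hPh => hhPhh   [P ::= h P h]
hhPhh => hhkPkhh   [P ::= k P k]
hhkPkhh => hhkkPkkhh   [P ::= k P k]
hhkkPkkhh => hhkkkPkkkhh   [P ::= k P k]
hhkkkPkkkhh => hhkkkkPkkkkhh   [P ::= k P k]
hhkkkkPkkkkhh => hhkkkkhPhkkkkhh   [P ::= h P h]
hhkkkkhPhkkkkhh => hhkkkkhhPhhkkkkhh   [P ::= h P h]
hhkkkkhhPhhkkkkhh => hhkkkkhhkPkhhkkkkhh   [P ::= k P k]
hhkkkkhhkPkhhkkkkhh => hhkkkkhhkkhhkkkkhh   [P ::= λ]

P => hPh => hhPhh => hhkPkhh => hhkkPkkhh => hhkkkPkkkhh => hhkkkkPkkkkhh => hhkkkkhPhkkkkhh => hhkkkkhhPhhkkkkhh => hhkkkkhhkPkhhkkkkhh => hhkkkkhhkkhhkkkkhh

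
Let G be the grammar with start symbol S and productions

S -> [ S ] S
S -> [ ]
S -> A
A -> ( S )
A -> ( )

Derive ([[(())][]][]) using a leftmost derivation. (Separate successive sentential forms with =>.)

S => A => (S) => ([S]S) => ([[S]S]S) => ([[A]S]S) => ([[(S)]S]S) => ([[(A)]S]S) => ([[(())]S]S) => ([[(())][]]S) => ([[(())][]][])

S => A   [S -> A]
A => (S)   [A -> ( S )]
(S) => ([S]S)   [S -> [ S ] S]
([S]S) => ([[S]S]S)   [S -> [ S ] S]
([[S]S]S) => ([[A]S]S)   [S -> A]
([[A]S]S) => ([[(S)]S]S)   [A -> ( S )]
([[(S)]S]S) => ([[(A)]S]S)   [S -> A]
([[(A)]S]S) => ([[(())]S]S)   [A -> ( )]
([[(())]S]S) => ([[(())][]]S)   [S -> [ ]]
([[(())][]]S) => ([[(())][]][])   [S -> [ ]]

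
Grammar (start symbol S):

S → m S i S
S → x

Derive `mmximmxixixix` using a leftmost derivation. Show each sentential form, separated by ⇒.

S ⇒ mSiS ⇒ mmSiSiS ⇒ mmxiSiS ⇒ mmximSiSiS ⇒ mmximmSiSiSiS ⇒ mmximmxiSiSiS ⇒ mmximmxixiSiS ⇒ mmximmxixixiS ⇒ mmximmxixixix

S ⇒ mSiS   [S → m S i S]
mSiS ⇒ mmSiSiS   [S → m S i S]
mmSiSiS ⇒ mmxiSiS   [S → x]
mmxiSiS ⇒ mmximSiSiS   [S → m S i S]
mmximSiSiS ⇒ mmximmSiSiSiS   [S → m S i S]
mmximmSiSiSiS ⇒ mmximmxiSiSiS   [S → x]
mmximmxiSiSiS ⇒ mmximmxixiSiS   [S → x]
mmximmxixiSiS ⇒ mmximmxixixiS   [S → x]
mmximmxixixiS ⇒ mmximmxixixix   [S → x]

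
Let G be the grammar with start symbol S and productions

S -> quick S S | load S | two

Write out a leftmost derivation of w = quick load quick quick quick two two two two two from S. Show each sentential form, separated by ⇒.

S ⇒ quick S S   [S -> quick S S]
quick S S ⇒ quick load S S   [S -> load S]
quick load S S ⇒ quick load quick S S S   [S -> quick S S]
quick load quick S S S ⇒ quick load quick quick S S S S   [S -> quick S S]
quick load quick quick S S S S ⇒ quick load quick quick quick S S S S S   [S -> quick S S]
quick load quick quick quick S S S S S ⇒ quick load quick quick quick two S S S S   [S -> two]
quick load quick quick quick two S S S S ⇒ quick load quick quick quick two two S S S   [S -> two]
quick load quick quick quick two two S S S ⇒ quick load quick quick quick two two two S S   [S -> two]
quick load quick quick quick two two two S S ⇒ quick load quick quick quick two two two two S   [S -> two]
quick load quick quick quick two two two two S ⇒ quick load quick quick quick two two two two two   [S -> two]

S ⇒ quick S S ⇒ quick load S S ⇒ quick load quick S S S ⇒ quick load quick quick S S S S ⇒ quick load quick quick quick S S S S S ⇒ quick load quick quick quick two S S S S ⇒ quick load quick quick quick two two S S S ⇒ quick load quick quick quick two two two S S ⇒ quick load quick quick quick two two two two S ⇒ quick load quick quick quick two two two two two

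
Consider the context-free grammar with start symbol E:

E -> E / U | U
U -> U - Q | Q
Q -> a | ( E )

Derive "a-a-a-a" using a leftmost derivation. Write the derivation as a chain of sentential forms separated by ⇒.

E ⇒ U ⇒ U-Q ⇒ U-Q-Q ⇒ U-Q-Q-Q ⇒ Q-Q-Q-Q ⇒ a-Q-Q-Q ⇒ a-a-Q-Q ⇒ a-a-a-Q ⇒ a-a-a-a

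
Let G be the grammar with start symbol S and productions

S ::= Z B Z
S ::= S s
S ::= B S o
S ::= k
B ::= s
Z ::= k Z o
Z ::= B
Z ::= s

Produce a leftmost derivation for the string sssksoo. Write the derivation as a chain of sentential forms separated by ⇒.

S⇒BSo⇒sSo⇒sZBZo⇒sBBZo⇒ssBZo⇒sssZo⇒ssskZoo⇒sssksoo

S ⇒ BSo   [S ::= B S o]
BSo ⇒ sSo   [B ::= s]
sSo ⇒ sZBZo   [S ::= Z B Z]
sZBZo ⇒ sBBZo   [Z ::= B]
sBBZo ⇒ ssBZo   [B ::= s]
ssBZo ⇒ sssZo   [B ::= s]
sssZo ⇒ ssskZoo   [Z ::= k Z o]
ssskZoo ⇒ sssksoo   [Z ::= s]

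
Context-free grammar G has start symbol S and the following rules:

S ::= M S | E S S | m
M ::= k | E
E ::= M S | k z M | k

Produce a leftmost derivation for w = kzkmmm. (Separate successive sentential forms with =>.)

S=>MS=>ES=>kzMS=>kzES=>kzMSS=>kzESS=>kzMSSS=>kzESSS=>kzkSSS=>kzkmSS=>kzkmmS=>kzkmmm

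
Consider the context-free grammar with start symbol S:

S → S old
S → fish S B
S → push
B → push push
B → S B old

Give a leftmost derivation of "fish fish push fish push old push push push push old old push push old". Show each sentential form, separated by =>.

S => S old   [S → S old]
S old => fish S B old   [S → fish S B]
fish S B old => fish S old B old   [S → S old]
fish S old B old => fish fish S B old B old   [S → fish S B]
fish fish S B old B old => fish fish push B old B old   [S → push]
fish fish push B old B old => fish fish push S B old old B old   [B → S B old]
fish fish push S B old old B old => fish fish push fish S B B old old B old   [S → fish S B]
fish fish push fish S B B old old B old => fish fish push fish S old B B old old B old   [S → S old]
fish fish push fish S old B B old old B old => fish fish push fish push old B B old old B old   [S → push]
fish fish push fish push old B B old old B old => fish fish push fish push old push push B old old B old   [B → push push]
fish fish push fish push old push push B old old B old => fish fish push fish push old push push push push old old B old   [B → push push]
fish fish push fish push old push push push push old old B old => fish fish push fish push old push push push push old old push push old   [B → push push]

S => S old => fish S B old => fish S old B old => fish fish S B old B old => fish fish push B old B old => fish fish push S B old old B old => fish fish push fish S B B old old B old => fish fish push fish S old B B old old B old => fish fish push fish push old B B old old B old => fish fish push fish push old push push B old old B old => fish fish push fish push old push push push push old old B old => fish fish push fish push old push push push push old old push push old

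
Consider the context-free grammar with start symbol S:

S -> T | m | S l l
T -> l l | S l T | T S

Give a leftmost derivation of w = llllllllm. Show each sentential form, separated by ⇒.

S ⇒ T ⇒ TS ⇒ SlTS ⇒ TlTS ⇒ SlTlTS ⇒ TlTlTS ⇒ lllTlTS ⇒ llllllTS ⇒ llllllllS ⇒ llllllllm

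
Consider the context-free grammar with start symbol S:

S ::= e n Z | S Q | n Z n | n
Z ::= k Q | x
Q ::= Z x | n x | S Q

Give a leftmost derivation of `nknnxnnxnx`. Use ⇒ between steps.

S ⇒ SQ ⇒ SQQ ⇒ nZnQQ ⇒ nkQnQQ ⇒ nkSQnQQ ⇒ nknQnQQ ⇒ nknnxnQQ ⇒ nknnxnnxQ ⇒ nknnxnnxnx

S ⇒ SQ   [S ::= S Q]
SQ ⇒ SQQ   [S ::= S Q]
SQQ ⇒ nZnQQ   [S ::= n Z n]
nZnQQ ⇒ nkQnQQ   [Z ::= k Q]
nkQnQQ ⇒ nkSQnQQ   [Q ::= S Q]
nkSQnQQ ⇒ nknQnQQ   [S ::= n]
nknQnQQ ⇒ nknnxnQQ   [Q ::= n x]
nknnxnQQ ⇒ nknnxnnxQ   [Q ::= n x]
nknnxnnxQ ⇒ nknnxnnxnx   [Q ::= n x]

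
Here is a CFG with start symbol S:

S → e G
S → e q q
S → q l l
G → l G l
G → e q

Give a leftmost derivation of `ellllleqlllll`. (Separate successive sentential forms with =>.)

S => eG => elGl => ellGll => elllGlll => ellllGllll => elllllGlllll => ellllleqlllll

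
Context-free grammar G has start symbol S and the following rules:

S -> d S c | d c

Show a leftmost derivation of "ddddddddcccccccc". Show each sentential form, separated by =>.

S=>dSc=>ddScc=>dddSccc=>ddddScccc=>dddddSccccc=>ddddddScccccc=>dddddddSccccccc=>ddddddddcccccccc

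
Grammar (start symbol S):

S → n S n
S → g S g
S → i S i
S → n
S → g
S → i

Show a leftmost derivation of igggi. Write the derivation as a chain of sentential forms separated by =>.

S=>iSi=>igSgi=>igggi

S => iSi   [S → i S i]
iSi => igSgi   [S → g S g]
igSgi => igggi   [S → g]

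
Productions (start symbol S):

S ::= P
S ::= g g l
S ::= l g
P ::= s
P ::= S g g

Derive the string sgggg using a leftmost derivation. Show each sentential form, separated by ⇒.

S ⇒ P ⇒ Sgg ⇒ Pgg ⇒ Sgggg ⇒ Pgggg ⇒ sgggg

S ⇒ P   [S ::= P]
P ⇒ Sgg   [P ::= S g g]
Sgg ⇒ Pgg   [S ::= P]
Pgg ⇒ Sgggg   [P ::= S g g]
Sgggg ⇒ Pgggg   [S ::= P]
Pgggg ⇒ sgggg   [P ::= s]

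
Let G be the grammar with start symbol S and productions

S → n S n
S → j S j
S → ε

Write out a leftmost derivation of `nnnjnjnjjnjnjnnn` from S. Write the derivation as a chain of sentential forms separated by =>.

S => nSn => nnSnn => nnnSnnn => nnnjSjnnn => nnnjnSnjnnn => nnnjnjSjnjnnn => nnnjnjnSnjnjnnn => nnnjnjnjSjnjnjnnn => nnnjnjnjjnjnjnnn

S => nSn   [S → n S n]
nSn => nnSnn   [S → n S n]
nnSnn => nnnSnnn   [S → n S n]
nnnSnnn => nnnjSjnnn   [S → j S j]
nnnjSjnnn => nnnjnSnjnnn   [S → n S n]
nnnjnSnjnnn => nnnjnjSjnjnnn   [S → j S j]
nnnjnjSjnjnnn => nnnjnjnSnjnjnnn   [S → n S n]
nnnjnjnSnjnjnnn => nnnjnjnjSjnjnjnnn   [S → j S j]
nnnjnjnjSjnjnjnnn => nnnjnjnjjnjnjnnn   [S → ε]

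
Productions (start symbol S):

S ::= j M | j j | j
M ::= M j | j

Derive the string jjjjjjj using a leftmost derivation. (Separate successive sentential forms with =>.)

S => jM => jMj => jMjj => jMjjj => jMjjjj => jMjjjjj => jjjjjjj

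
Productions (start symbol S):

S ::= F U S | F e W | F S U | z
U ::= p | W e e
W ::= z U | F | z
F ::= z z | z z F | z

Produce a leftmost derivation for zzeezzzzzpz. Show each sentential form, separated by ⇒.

S ⇒ FUS ⇒ zUS ⇒ zWeeS ⇒ zzeeS ⇒ zzeeFUS ⇒ zzeezzFUS ⇒ zzeezzzzFUS ⇒ zzeezzzzzUS ⇒ zzeezzzzzpS ⇒ zzeezzzzzpz

S ⇒ FUS   [S ::= F U S]
FUS ⇒ zUS   [F ::= z]
zUS ⇒ zWeeS   [U ::= W e e]
zWeeS ⇒ zzeeS   [W ::= z]
zzeeS ⇒ zzeeFUS   [S ::= F U S]
zzeeFUS ⇒ zzeezzFUS   [F ::= z z F]
zzeezzFUS ⇒ zzeezzzzFUS   [F ::= z z F]
zzeezzzzFUS ⇒ zzeezzzzzUS   [F ::= z]
zzeezzzzzUS ⇒ zzeezzzzzpS   [U ::= p]
zzeezzzzzpS ⇒ zzeezzzzzpz   [S ::= z]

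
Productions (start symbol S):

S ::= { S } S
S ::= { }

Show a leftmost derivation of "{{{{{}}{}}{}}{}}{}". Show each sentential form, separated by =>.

S => {S}S   [S ::= { S } S]
{S}S => {{S}S}S   [S ::= { S } S]
{{S}S}S => {{{S}S}S}S   [S ::= { S } S]
{{{S}S}S}S => {{{{S}S}S}S}S   [S ::= { S } S]
{{{{S}S}S}S}S => {{{{{}}S}S}S}S   [S ::= { }]
{{{{{}}S}S}S}S => {{{{{}}{}}S}S}S   [S ::= { }]
{{{{{}}{}}S}S}S => {{{{{}}{}}{}}S}S   [S ::= { }]
{{{{{}}{}}{}}S}S => {{{{{}}{}}{}}{}}S   [S ::= { }]
{{{{{}}{}}{}}{}}S => {{{{{}}{}}{}}{}}{}   [S ::= { }]

S => {S}S => {{S}S}S => {{{S}S}S}S => {{{{S}S}S}S}S => {{{{{}}S}S}S}S => {{{{{}}{}}S}S}S => {{{{{}}{}}{}}S}S => {{{{{}}{}}{}}{}}S => {{{{{}}{}}{}}{}}{}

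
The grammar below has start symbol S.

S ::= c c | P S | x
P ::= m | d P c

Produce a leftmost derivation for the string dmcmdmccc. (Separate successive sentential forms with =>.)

S => PS => dPcS => dmcS => dmcPS => dmcmS => dmcmPS => dmcmdPcS => dmcmdmcS => dmcmdmccc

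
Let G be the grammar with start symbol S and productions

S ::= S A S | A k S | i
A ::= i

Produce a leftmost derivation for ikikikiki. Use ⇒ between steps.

S⇒AkS⇒ikS⇒ikAkS⇒ikikS⇒ikikAkS⇒ikikikS⇒ikikikAkS⇒ikikikikS⇒ikikikiki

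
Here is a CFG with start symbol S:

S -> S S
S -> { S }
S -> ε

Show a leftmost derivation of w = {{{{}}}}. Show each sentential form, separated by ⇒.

S ⇒ {S} ⇒ {SS} ⇒ {{S}S} ⇒ {{{S}}S} ⇒ {{{SS}}S} ⇒ {{{{S}S}}S} ⇒ {{{{}S}}S} ⇒ {{{{}}}S} ⇒ {{{{}}}}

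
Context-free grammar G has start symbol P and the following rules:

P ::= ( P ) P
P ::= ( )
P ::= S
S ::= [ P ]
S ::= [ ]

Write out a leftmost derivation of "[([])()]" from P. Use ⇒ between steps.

P ⇒ S ⇒ [P] ⇒ [(P)P] ⇒ [(S)P] ⇒ [([])P] ⇒ [([])()]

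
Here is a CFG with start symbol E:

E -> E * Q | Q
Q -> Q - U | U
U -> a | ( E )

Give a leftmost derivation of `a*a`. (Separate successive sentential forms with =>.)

E => E*Q => Q*Q => U*Q => a*Q => a*U => a*a

E => E*Q   [E -> E * Q]
E*Q => Q*Q   [E -> Q]
Q*Q => U*Q   [Q -> U]
U*Q => a*Q   [U -> a]
a*Q => a*U   [Q -> U]
a*U => a*a   [U -> a]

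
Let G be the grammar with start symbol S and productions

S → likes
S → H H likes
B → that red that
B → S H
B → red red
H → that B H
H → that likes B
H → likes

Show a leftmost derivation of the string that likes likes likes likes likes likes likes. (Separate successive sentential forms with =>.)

S => H H likes   [S → H H likes]
H H likes => that B H H likes   [H → that B H]
that B H H likes => that S H H H likes   [B → S H]
that S H H H likes => that H H likes H H H likes   [S → H H likes]
that H H likes H H H likes => that likes H likes H H H likes   [H → likes]
that likes H likes H H H likes => that likes likes likes H H H likes   [H → likes]
that likes likes likes H H H likes => that likes likes likes likes H H likes   [H → likes]
that likes likes likes likes H H likes => that likes likes likes likes likes H likes   [H → likes]
that likes likes likes likes likes H likes => that likes likes likes likes likes likes likes   [H → likes]

S => H H likes => that B H H likes => that S H H H likes => that H H likes H H H likes => that likes H likes H H H likes => that likes likes likes H H H likes => that likes likes likes likes H H likes => that likes likes likes likes likes H likes => that likes likes likes likes likes likes likes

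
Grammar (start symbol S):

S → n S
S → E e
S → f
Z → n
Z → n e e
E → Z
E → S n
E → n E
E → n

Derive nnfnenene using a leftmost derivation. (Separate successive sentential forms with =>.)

S => Ee => nEe => nSne => nEene => nSnene => nnSnene => nnEenene => nnSnenene => nnfnenene

S => Ee   [S → E e]
Ee => nEe   [E → n E]
nEe => nSne   [E → S n]
nSne => nEene   [S → E e]
nEene => nSnene   [E → S n]
nSnene => nnSnene   [S → n S]
nnSnene => nnEenene   [S → E e]
nnEenene => nnSnenene   [E → S n]
nnSnenene => nnfnenene   [S → f]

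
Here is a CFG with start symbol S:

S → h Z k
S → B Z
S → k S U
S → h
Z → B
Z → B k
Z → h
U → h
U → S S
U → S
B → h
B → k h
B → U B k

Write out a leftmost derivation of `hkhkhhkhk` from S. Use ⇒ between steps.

S ⇒ BZ ⇒ UBkZ ⇒ hBkZ ⇒ hkhkZ ⇒ hkhkB ⇒ hkhkUBk ⇒ hkhkSSBk ⇒ hkhkhSBk ⇒ hkhkhhBk ⇒ hkhkhhkhk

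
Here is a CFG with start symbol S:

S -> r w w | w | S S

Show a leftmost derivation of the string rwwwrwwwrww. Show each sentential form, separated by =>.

S => SS => SSS => SSSS => SSSSS => rwwSSSS => rwwwSSS => rwwwrwwSS => rwwwrwwwS => rwwwrwwwrww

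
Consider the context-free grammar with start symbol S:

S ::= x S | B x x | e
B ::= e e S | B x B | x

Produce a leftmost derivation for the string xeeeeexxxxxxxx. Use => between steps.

S=>xS=>xBxx=>xeeSxx=>xeeBxxxx=>xeeBxBxxxx=>xeeeeSxBxxxx=>xeeeeexBxxxx=>xeeeeexBxBxxxx=>xeeeeexxxBxxxx=>xeeeeexxxxxxxx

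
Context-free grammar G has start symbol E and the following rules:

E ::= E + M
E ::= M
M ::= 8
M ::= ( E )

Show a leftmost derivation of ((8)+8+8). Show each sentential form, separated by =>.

E=>M=>(E)=>(E+M)=>(E+M+M)=>(M+M+M)=>((E)+M+M)=>((M)+M+M)=>((8)+M+M)=>((8)+8+M)=>((8)+8+8)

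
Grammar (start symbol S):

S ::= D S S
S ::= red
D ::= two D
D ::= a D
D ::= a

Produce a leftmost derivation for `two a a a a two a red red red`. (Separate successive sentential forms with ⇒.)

S ⇒ D S S   [S ::= D S S]
D S S ⇒ two D S S   [D ::= two D]
two D S S ⇒ two a D S S   [D ::= a D]
two a D S S ⇒ two a a S S   [D ::= a]
two a a S S ⇒ two a a D S S S   [S ::= D S S]
two a a D S S S ⇒ two a a a D S S S   [D ::= a D]
two a a a D S S S ⇒ two a a a a D S S S   [D ::= a D]
two a a a a D S S S ⇒ two a a a a two D S S S   [D ::= two D]
two a a a a two D S S S ⇒ two a a a a two a S S S   [D ::= a]
two a a a a two a S S S ⇒ two a a a a two a red S S   [S ::= red]
two a a a a two a red S S ⇒ two a a a a two a red red S   [S ::= red]
two a a a a two a red red S ⇒ two a a a a two a red red red   [S ::= red]

S ⇒ D S S ⇒ two D S S ⇒ two a D S S ⇒ two a a S S ⇒ two a a D S S S ⇒ two a a a D S S S ⇒ two a a a a D S S S ⇒ two a a a a two D S S S ⇒ two a a a a two a S S S ⇒ two a a a a two a red S S ⇒ two a a a a two a red red S ⇒ two a a a a two a red red red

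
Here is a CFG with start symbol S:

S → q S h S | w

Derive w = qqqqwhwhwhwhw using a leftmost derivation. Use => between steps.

S => qShS => qqShShS => qqqShShShS => qqqqShShShShS => qqqqwhShShShS => qqqqwhwhShShS => qqqqwhwhwhShS => qqqqwhwhwhwhS => qqqqwhwhwhwhw

S => qShS   [S → q S h S]
qShS => qqShShS   [S → q S h S]
qqShShS => qqqShShShS   [S → q S h S]
qqqShShShS => qqqqShShShShS   [S → q S h S]
qqqqShShShShS => qqqqwhShShShS   [S → w]
qqqqwhShShShS => qqqqwhwhShShS   [S → w]
qqqqwhwhShShS => qqqqwhwhwhShS   [S → w]
qqqqwhwhwhShS => qqqqwhwhwhwhS   [S → w]
qqqqwhwhwhwhS => qqqqwhwhwhwhw   [S → w]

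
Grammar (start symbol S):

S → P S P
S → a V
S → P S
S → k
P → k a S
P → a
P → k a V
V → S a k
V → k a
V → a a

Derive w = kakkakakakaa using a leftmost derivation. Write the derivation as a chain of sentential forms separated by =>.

S => PSP   [S → P S P]
PSP => kaSSP   [P → k a S]
kaSSP => kakSP   [S → k]
kakSP => kakPSP   [S → P S]
kakPSP => kakkaVSP   [P → k a V]
kakkaVSP => kakkaSakSP   [V → S a k]
kakkaSakSP => kakkakakSP   [S → k]
kakkakakSP => kakkakakaVP   [S → a V]
kakkakakaVP => kakkakakakaP   [V → k a]
kakkakakakaP => kakkakakakaa   [P → a]

S => PSP => kaSSP => kakSP => kakPSP => kakkaVSP => kakkaSakSP => kakkakakSP => kakkakakaVP => kakkakakakaP => kakkakakakaa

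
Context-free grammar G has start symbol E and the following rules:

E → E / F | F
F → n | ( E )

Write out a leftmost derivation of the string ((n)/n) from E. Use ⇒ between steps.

E⇒F⇒(E)⇒(E/F)⇒(F/F)⇒((E)/F)⇒((F)/F)⇒((n)/F)⇒((n)/n)

E ⇒ F   [E → F]
F ⇒ (E)   [F → ( E )]
(E) ⇒ (E/F)   [E → E / F]
(E/F) ⇒ (F/F)   [E → F]
(F/F) ⇒ ((E)/F)   [F → ( E )]
((E)/F) ⇒ ((F)/F)   [E → F]
((F)/F) ⇒ ((n)/F)   [F → n]
((n)/F) ⇒ ((n)/n)   [F → n]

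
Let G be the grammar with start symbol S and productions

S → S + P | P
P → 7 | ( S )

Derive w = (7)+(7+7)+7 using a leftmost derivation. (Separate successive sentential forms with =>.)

S => S+P => S+P+P => P+P+P => (S)+P+P => (P)+P+P => (7)+P+P => (7)+(S)+P => (7)+(S+P)+P => (7)+(P+P)+P => (7)+(7+P)+P => (7)+(7+7)+P => (7)+(7+7)+7

S => S+P   [S → S + P]
S+P => S+P+P   [S → S + P]
S+P+P => P+P+P   [S → P]
P+P+P => (S)+P+P   [P → ( S )]
(S)+P+P => (P)+P+P   [S → P]
(P)+P+P => (7)+P+P   [P → 7]
(7)+P+P => (7)+(S)+P   [P → ( S )]
(7)+(S)+P => (7)+(S+P)+P   [S → S + P]
(7)+(S+P)+P => (7)+(P+P)+P   [S → P]
(7)+(P+P)+P => (7)+(7+P)+P   [P → 7]
(7)+(7+P)+P => (7)+(7+7)+P   [P → 7]
(7)+(7+7)+P => (7)+(7+7)+7   [P → 7]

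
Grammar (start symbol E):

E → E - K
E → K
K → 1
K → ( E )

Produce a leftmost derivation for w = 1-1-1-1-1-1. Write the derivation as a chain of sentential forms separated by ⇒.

E ⇒ E-K ⇒ E-K-K ⇒ E-K-K-K ⇒ E-K-K-K-K ⇒ E-K-K-K-K-K ⇒ K-K-K-K-K-K ⇒ 1-K-K-K-K-K ⇒ 1-1-K-K-K-K ⇒ 1-1-1-K-K-K ⇒ 1-1-1-1-K-K ⇒ 1-1-1-1-1-K ⇒ 1-1-1-1-1-1

E ⇒ E-K   [E → E - K]
E-K ⇒ E-K-K   [E → E - K]
E-K-K ⇒ E-K-K-K   [E → E - K]
E-K-K-K ⇒ E-K-K-K-K   [E → E - K]
E-K-K-K-K ⇒ E-K-K-K-K-K   [E → E - K]
E-K-K-K-K-K ⇒ K-K-K-K-K-K   [E → K]
K-K-K-K-K-K ⇒ 1-K-K-K-K-K   [K → 1]
1-K-K-K-K-K ⇒ 1-1-K-K-K-K   [K → 1]
1-1-K-K-K-K ⇒ 1-1-1-K-K-K   [K → 1]
1-1-1-K-K-K ⇒ 1-1-1-1-K-K   [K → 1]
1-1-1-1-K-K ⇒ 1-1-1-1-1-K   [K → 1]
1-1-1-1-1-K ⇒ 1-1-1-1-1-1   [K → 1]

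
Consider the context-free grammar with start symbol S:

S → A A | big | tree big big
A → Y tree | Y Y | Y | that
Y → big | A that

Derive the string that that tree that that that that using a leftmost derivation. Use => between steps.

S => A A => Y Y A => A that Y A => Y tree that Y A => A that tree that Y A => that that tree that Y A => that that tree that A that A => that that tree that that that A => that that tree that that that that

S => A A   [S → A A]
A A => Y Y A   [A → Y Y]
Y Y A => A that Y A   [Y → A that]
A that Y A => Y tree that Y A   [A → Y tree]
Y tree that Y A => A that tree that Y A   [Y → A that]
A that tree that Y A => that that tree that Y A   [A → that]
that that tree that Y A => that that tree that A that A   [Y → A that]
that that tree that A that A => that that tree that that that A   [A → that]
that that tree that that that A => that that tree that that that that   [A → that]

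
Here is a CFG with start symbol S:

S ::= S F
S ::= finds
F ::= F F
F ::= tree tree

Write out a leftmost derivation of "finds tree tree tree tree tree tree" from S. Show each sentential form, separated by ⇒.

S ⇒ S F   [S ::= S F]
S F ⇒ S F F   [S ::= S F]
S F F ⇒ S F F F   [S ::= S F]
S F F F ⇒ finds F F F   [S ::= finds]
finds F F F ⇒ finds tree tree F F   [F ::= tree tree]
finds tree tree F F ⇒ finds tree tree tree tree F   [F ::= tree tree]
finds tree tree tree tree F ⇒ finds tree tree tree tree tree tree   [F ::= tree tree]

S ⇒ S F ⇒ S F F ⇒ S F F F ⇒ finds F F F ⇒ finds tree tree F F ⇒ finds tree tree tree tree F ⇒ finds tree tree tree tree tree tree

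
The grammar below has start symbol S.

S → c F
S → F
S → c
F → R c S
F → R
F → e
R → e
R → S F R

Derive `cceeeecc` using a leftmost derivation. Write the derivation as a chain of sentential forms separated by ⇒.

S⇒cF⇒cRcS⇒cSFRcS⇒ccFRcS⇒ccRRcS⇒cceRcS⇒cceSFRcS⇒cceFFRcS⇒cceeFRcS⇒cceeeRcS⇒cceeeecS⇒cceeeecc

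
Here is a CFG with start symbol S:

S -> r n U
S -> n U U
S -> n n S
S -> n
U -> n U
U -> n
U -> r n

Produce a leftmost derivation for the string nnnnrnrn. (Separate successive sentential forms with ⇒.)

S ⇒ nUU ⇒ nnUU ⇒ nnnUU ⇒ nnnnUU ⇒ nnnnrnU ⇒ nnnnrnrn

S ⇒ nUU   [S -> n U U]
nUU ⇒ nnUU   [U -> n U]
nnUU ⇒ nnnUU   [U -> n U]
nnnUU ⇒ nnnnUU   [U -> n U]
nnnnUU ⇒ nnnnrnU   [U -> r n]
nnnnrnU ⇒ nnnnrnrn   [U -> r n]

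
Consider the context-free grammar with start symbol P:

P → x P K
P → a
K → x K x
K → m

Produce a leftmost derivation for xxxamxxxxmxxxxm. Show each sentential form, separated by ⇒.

P ⇒ xPK   [P → x P K]
xPK ⇒ xxPKK   [P → x P K]
xxPKK ⇒ xxxPKKK   [P → x P K]
xxxPKKK ⇒ xxxaKKK   [P → a]
xxxaKKK ⇒ xxxamKK   [K → m]
xxxamKK ⇒ xxxamxKxK   [K → x K x]
xxxamxKxK ⇒ xxxamxxKxxK   [K → x K x]
xxxamxxKxxK ⇒ xxxamxxxKxxxK   [K → x K x]
xxxamxxxKxxxK ⇒ xxxamxxxxKxxxxK   [K → x K x]
xxxamxxxxKxxxxK ⇒ xxxamxxxxmxxxxK   [K → m]
xxxamxxxxmxxxxK ⇒ xxxamxxxxmxxxxm   [K → m]

P⇒xPK⇒xxPKK⇒xxxPKKK⇒xxxaKKK⇒xxxamKK⇒xxxamxKxK⇒xxxamxxKxxK⇒xxxamxxxKxxxK⇒xxxamxxxxKxxxxK⇒xxxamxxxxmxxxxK⇒xxxamxxxxmxxxxm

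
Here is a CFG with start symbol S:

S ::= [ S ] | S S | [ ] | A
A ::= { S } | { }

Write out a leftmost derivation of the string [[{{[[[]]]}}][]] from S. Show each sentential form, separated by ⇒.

S ⇒ [S]   [S ::= [ S ]]
[S] ⇒ [SS]   [S ::= S S]
[SS] ⇒ [[S]S]   [S ::= [ S ]]
[[S]S] ⇒ [[A]S]   [S ::= A]
[[A]S] ⇒ [[{S}]S]   [A ::= { S }]
[[{S}]S] ⇒ [[{A}]S]   [S ::= A]
[[{A}]S] ⇒ [[{{S}}]S]   [A ::= { S }]
[[{{S}}]S] ⇒ [[{{[S]}}]S]   [S ::= [ S ]]
[[{{[S]}}]S] ⇒ [[{{[[S]]}}]S]   [S ::= [ S ]]
[[{{[[S]]}}]S] ⇒ [[{{[[[]]]}}]S]   [S ::= [ ]]
[[{{[[[]]]}}]S] ⇒ [[{{[[[]]]}}][]]   [S ::= [ ]]

S ⇒ [S] ⇒ [SS] ⇒ [[S]S] ⇒ [[A]S] ⇒ [[{S}]S] ⇒ [[{A}]S] ⇒ [[{{S}}]S] ⇒ [[{{[S]}}]S] ⇒ [[{{[[S]]}}]S] ⇒ [[{{[[[]]]}}]S] ⇒ [[{{[[[]]]}}][]]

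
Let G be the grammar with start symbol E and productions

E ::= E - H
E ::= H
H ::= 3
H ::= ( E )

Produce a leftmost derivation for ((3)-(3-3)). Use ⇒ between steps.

E ⇒ H ⇒ (E) ⇒ (E-H) ⇒ (H-H) ⇒ ((E)-H) ⇒ ((H)-H) ⇒ ((3)-H) ⇒ ((3)-(E)) ⇒ ((3)-(E-H)) ⇒ ((3)-(H-H)) ⇒ ((3)-(3-H)) ⇒ ((3)-(3-3))

E ⇒ H   [E ::= H]
H ⇒ (E)   [H ::= ( E )]
(E) ⇒ (E-H)   [E ::= E - H]
(E-H) ⇒ (H-H)   [E ::= H]
(H-H) ⇒ ((E)-H)   [H ::= ( E )]
((E)-H) ⇒ ((H)-H)   [E ::= H]
((H)-H) ⇒ ((3)-H)   [H ::= 3]
((3)-H) ⇒ ((3)-(E))   [H ::= ( E )]
((3)-(E)) ⇒ ((3)-(E-H))   [E ::= E - H]
((3)-(E-H)) ⇒ ((3)-(H-H))   [E ::= H]
((3)-(H-H)) ⇒ ((3)-(3-H))   [H ::= 3]
((3)-(3-H)) ⇒ ((3)-(3-3))   [H ::= 3]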